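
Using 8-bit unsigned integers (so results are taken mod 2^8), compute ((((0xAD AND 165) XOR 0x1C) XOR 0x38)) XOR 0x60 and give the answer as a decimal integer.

0xAD = 10101101
165 = 10100101
→ AND → 10100101 = 165
0x1C = 00011100
→ XOR → 10111001 = 185
0x38 = 00111000
→ XOR → 10000001 = 129
0x60 = 01100000
→ XOR → 11100001 = 225

225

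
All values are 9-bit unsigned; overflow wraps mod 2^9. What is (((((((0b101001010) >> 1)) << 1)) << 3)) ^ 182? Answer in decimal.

230

0b101001010 = 101001010
→ >> 1 → 010100101 = 165
→ << 1 (mod 2^9) → 101001010 = 330
→ << 3 (mod 2^9) → 001010000 = 80
182 = 010110110
→ ^ → 011100110 = 230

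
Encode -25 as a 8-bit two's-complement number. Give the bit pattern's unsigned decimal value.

231

25 in 8 bits: 00011001
Invert: 11100110
Add 1:  11100111 = 231
(Check: 2^8 - 25 = 256 - 25 = 231.)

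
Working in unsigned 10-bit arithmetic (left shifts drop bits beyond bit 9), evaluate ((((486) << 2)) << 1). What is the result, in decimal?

486 = 0111100110
→ << 2 (mod 2^10) → 1110011000 = 920
→ << 1 (mod 2^10) → 1100110000 = 816

816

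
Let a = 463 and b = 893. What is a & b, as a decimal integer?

463 = 0111001111
893 = 1101111101
AND → 0101001101 = 333

333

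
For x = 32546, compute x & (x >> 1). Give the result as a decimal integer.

x = 111111100100010 = 32546
x>>1 = 011111110010001
AND  = 011111100000000 = 16128
(x & (x >> 1) has a 1 wherever x has two consecutive 1 bits.)

16128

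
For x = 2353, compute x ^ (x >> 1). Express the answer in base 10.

x = 100100110001 = 2353
x>>1 = 010010011000
XOR  = 110110101001 = 3497
(x ^ (x >> 1) gives the standard binary-reflected Gray code of x.)

3497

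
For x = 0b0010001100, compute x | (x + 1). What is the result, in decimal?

x = 10001100 = 140
x + 1 = 10001101
OR    = 10001101 = 141
(x | (x + 1) sets the lowest cleared bit.)

141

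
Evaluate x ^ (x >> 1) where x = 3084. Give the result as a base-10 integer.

x = 110000001100 = 3084
x>>1 = 011000000110
XOR  = 101000001010 = 2570
(x ^ (x >> 1) gives the standard binary-reflected Gray code of x.)

2570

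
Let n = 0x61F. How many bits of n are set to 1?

0x61F = 11000011111
Count the 1s: 1 + 1 + 1 + 1 + 1 + 1 + 1 = 7

7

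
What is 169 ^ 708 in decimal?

621

169 = 0010101001
708 = 1011000100
XOR → 1001101101 = 621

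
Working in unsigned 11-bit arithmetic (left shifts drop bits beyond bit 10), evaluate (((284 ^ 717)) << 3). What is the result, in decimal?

284 = 00100011100
717 = 01011001101
→ ^ → 01111010001 = 977
→ << 3 (mod 2^11) → 11010001000 = 1672

1672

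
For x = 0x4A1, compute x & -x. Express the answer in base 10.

1

x = 10010100001 = 1185
-x (two's complement) = …01101011111
AND   = 00000000001 = 1
(x & -x isolates the lowest set bit of x.)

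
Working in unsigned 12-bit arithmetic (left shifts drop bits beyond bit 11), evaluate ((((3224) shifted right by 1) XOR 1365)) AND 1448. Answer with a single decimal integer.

3224 = 110010011000
→ shifted right by 1 → 011001001100 = 1612
1365 = 010101010101
→ XOR → 001100011001 = 793
1448 = 010110101000
→ AND → 000100001000 = 264

264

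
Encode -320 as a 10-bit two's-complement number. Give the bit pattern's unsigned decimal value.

320 in 10 bits: 0101000000
Invert: 1010111111
Add 1:  1011000000 = 704
(Check: 2^10 - 320 = 1024 - 320 = 704.)

704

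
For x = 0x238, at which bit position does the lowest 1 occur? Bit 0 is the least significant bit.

0x238 = 1000111000
Trailing zeros: 3, so the lowest set bit is bit 3 (value 8).

3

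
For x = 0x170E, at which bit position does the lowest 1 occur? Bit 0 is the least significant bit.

1

0x170E = 1011100001110
Trailing zeros: 1, so the lowest set bit is bit 1 (value 2).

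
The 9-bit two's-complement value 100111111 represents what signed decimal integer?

pattern = 100111111 (MSB is 1 ⇒ negative)
Invert: 011000000, add 1 → 011000001 = 193, so the value is -193.
(Equivalently: 319 - 2^9 = 319 - 512 = -193.)

-193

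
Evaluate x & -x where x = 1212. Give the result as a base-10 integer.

x = 10010111100 = 1212
-x (two's complement) = …01101000100
AND   = 00000000100 = 4
(x & -x isolates the lowest set bit of x.)

4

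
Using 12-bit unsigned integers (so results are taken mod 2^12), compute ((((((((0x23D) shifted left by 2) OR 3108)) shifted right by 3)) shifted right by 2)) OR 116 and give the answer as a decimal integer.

0x23D = 001000111101
→ shifted left by 2 (mod 2^12) → 100011110100 = 2292
3108 = 110000100100
→ OR → 110011110100 = 3316
→ shifted right by 3 → 000110011110 = 414
→ shifted right by 2 → 000001100111 = 103
116 = 000001110100
→ OR → 000001110111 = 119

119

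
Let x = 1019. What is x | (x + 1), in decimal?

x = 1111111011 = 1019
x + 1 = 1111111100
OR    = 1111111111 = 1023
(x | (x + 1) sets the lowest cleared bit.)

1023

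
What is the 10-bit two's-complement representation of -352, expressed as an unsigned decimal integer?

352 in 10 bits: 0101100000
Invert: 1010011111
Add 1:  1010100000 = 672
(Check: 2^10 - 352 = 1024 - 352 = 672.)

672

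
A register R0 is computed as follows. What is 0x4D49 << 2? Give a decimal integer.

79140

0x4D49 = 00100110101001001
shift left by 2 → 10011010100100100 = 79140
(equivalently, 19785 × 2^2 = 19785 × 4)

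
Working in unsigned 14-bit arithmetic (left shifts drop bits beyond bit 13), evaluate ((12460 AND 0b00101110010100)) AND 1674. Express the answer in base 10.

12460 = 11000010101100
0b00101110010100 = 00101110010100
→ AND → 00000010000100 = 132
1674 = 00011010001010
→ AND → 00000010000000 = 128

128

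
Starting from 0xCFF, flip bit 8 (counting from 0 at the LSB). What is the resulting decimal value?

3583

x = 110011111111
bit 8 is currently 0; toggle it via x ^ (1 << 8) = x ^ 256
→ 110111111111 = 3583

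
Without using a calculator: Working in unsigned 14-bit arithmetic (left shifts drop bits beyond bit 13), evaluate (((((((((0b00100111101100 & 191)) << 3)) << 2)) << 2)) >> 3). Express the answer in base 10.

704

0b00100111101100 = 00100111101100
191 = 00000010111111
→ & → 00000010101100 = 172
→ << 3 (mod 2^14) → 00010101100000 = 1376
→ << 2 (mod 2^14) → 01010110000000 = 5504
→ << 2 (mod 2^14) → 01011000000000 = 5632
→ >> 3 → 00001011000000 = 704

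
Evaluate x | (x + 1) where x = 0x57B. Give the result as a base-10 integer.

1407

x = 10101111011 = 1403
x + 1 = 10101111100
OR    = 10101111111 = 1407
(x | (x + 1) sets the lowest cleared bit.)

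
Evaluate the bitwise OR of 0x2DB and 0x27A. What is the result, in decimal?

763

0x2DB = 1011011011
0x27A = 1001111010
 OR → 1011111011 = 763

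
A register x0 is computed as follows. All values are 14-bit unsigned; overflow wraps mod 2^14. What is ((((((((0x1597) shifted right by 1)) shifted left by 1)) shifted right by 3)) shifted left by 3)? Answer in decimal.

5520

0x1597 = 01010110010111
→ shifted right by 1 → 00101011001011 = 2763
→ shifted left by 1 (mod 2^14) → 01010110010110 = 5526
→ shifted right by 3 → 00001010110010 = 690
→ shifted left by 3 (mod 2^14) → 01010110010000 = 5520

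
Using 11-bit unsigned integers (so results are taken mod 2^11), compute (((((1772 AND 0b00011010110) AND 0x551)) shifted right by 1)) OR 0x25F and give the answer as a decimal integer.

639

1772 = 11011101100
0b00011010110 = 00011010110
→ AND → 00011000100 = 196
0x551 = 10101010001
→ AND → 00001000000 = 64
→ shifted right by 1 → 00000100000 = 32
0x25F = 01001011111
→ OR → 01001111111 = 639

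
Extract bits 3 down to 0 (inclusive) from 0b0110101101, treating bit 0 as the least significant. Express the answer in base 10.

v = 0110101101
Shift right by 0: 0110101101
Mask low 4 bits: 1101 = 13

13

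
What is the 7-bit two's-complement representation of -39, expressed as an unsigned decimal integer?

89

39 in 7 bits: 0100111
Invert: 1011000
Add 1:  1011001 = 89
(Check: 2^7 - 39 = 128 - 39 = 89.)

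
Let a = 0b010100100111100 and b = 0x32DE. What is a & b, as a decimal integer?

8220

a = 10100100111100
0x32DE = 11001011011110
AND → 10000000011100 = 8220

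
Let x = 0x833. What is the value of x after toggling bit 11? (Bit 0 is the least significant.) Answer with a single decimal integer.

51

x = 100000110011
bit 11 is currently 1; toggle it via x ^ (1 << 11) = x ^ 2048
→ 000000110011 = 51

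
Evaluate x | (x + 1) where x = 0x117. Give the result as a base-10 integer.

287

x = 100010111 = 279
x + 1 = 100011000
OR    = 100011111 = 287
(x | (x + 1) sets the lowest cleared bit.)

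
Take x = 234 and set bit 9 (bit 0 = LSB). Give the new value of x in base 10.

746

x = 00011101010
bit 9 is currently 0; set it via x | (1 << 9) = x | 512
→ 01011101010 = 746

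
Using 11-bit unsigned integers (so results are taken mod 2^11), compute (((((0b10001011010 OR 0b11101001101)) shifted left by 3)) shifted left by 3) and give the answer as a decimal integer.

1984

0b10001011010 = 10001011010
0b11101001101 = 11101001101
→ OR → 11101011111 = 1887
→ shifted left by 3 (mod 2^11) → 01011111000 = 760
→ shifted left by 3 (mod 2^11) → 11111000000 = 1984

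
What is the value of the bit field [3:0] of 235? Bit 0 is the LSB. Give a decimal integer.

v = 11101011
Shift right by 0: 11101011
Mask low 4 bits: 1011 = 11

11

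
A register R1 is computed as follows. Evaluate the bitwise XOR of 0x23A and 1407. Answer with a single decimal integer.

1861

0x23A = 01000111010
1407 = 10101111111
XOR → 11101000101 = 1861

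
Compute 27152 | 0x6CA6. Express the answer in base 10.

27152 = 110101000010000
0x6CA6 = 110110010100110
 OR → 110111010110110 = 28342

28342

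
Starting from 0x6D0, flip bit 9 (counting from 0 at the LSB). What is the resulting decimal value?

x = 0011011010000
bit 9 is currently 1; toggle it via x ^ (1 << 9) = x ^ 512
→ 0010011010000 = 1232

1232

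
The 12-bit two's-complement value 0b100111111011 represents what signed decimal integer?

pattern = 100111111011 (MSB is 1 ⇒ negative)
Invert: 011000000100, add 1 → 011000000101 = 1541, so the value is -1541.
(Equivalently: 2555 - 2^12 = 2555 - 4096 = -1541.)

-1541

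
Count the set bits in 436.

5

436 = 110110100
Count the 1s: 1 + 1 + 1 + 1 + 1 = 5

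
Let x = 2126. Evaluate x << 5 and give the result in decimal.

2126 = 00000100001001110
shift left by 5 → 10000100111000000 = 68032
(equivalently, 2126 × 2^5 = 2126 × 32)

68032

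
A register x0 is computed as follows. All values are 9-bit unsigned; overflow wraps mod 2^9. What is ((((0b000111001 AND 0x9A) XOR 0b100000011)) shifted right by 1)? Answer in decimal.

0b000111001 = 000111001
0x9A = 010011010
→ AND → 000011000 = 24
0b100000011 = 100000011
→ XOR → 100011011 = 283
→ shifted right by 1 → 010001101 = 141

141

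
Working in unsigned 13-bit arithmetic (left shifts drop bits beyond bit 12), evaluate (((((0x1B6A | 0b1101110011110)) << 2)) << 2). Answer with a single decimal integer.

8160

0x1B6A = 1101101101010
0b1101110011110 = 1101110011110
→ | → 1101111111110 = 7166
→ << 2 (mod 2^13) → 0111111111000 = 4088
→ << 2 (mod 2^13) → 1111111100000 = 8160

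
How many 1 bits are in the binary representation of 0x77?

0x77 = 1110111
Count the 1s: 1 + 1 + 1 + 1 + 1 + 1 = 6

6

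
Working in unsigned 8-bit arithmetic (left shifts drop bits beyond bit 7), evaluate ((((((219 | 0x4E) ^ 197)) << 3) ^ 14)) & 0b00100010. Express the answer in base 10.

219 = 11011011
0x4E = 01001110
→ | → 11011111 = 223
197 = 11000101
→ ^ → 00011010 = 26
→ << 3 (mod 2^8) → 11010000 = 208
14 = 00001110
→ ^ → 11011110 = 222
0b00100010 = 00100010
→ & → 00000010 = 2

2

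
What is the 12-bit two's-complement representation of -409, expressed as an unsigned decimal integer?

409 in 12 bits: 000110011001
Invert: 111001100110
Add 1:  111001100111 = 3687
(Check: 2^12 - 409 = 4096 - 409 = 3687.)

3687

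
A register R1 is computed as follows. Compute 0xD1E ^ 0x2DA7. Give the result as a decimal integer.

0xD1E = 00110100011110
0x2DA7 = 10110110100111
XOR → 10000010111001 = 8377

8377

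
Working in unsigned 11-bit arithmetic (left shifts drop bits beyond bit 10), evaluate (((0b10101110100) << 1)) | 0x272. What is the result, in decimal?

0b10101110100 = 10101110100
→ << 1 (mod 2^11) → 01011101000 = 744
0x272 = 01001110010
→ | → 01011111010 = 762

762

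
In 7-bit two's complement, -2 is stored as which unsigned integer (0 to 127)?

2 in 7 bits: 0000010
Invert: 1111101
Add 1:  1111110 = 126
(Check: 2^7 - 2 = 128 - 2 = 126.)

126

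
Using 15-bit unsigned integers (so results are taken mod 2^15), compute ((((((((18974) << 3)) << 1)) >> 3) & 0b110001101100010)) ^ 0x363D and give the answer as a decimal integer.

18974 = 100101000011110
→ << 3 (mod 2^15) → 101000011110000 = 20720
→ << 1 (mod 2^15) → 010000111100000 = 8672
→ >> 3 → 000010000111100 = 1084
0b110001101100010 = 110001101100010
→ & → 000000000100000 = 32
0x363D = 011011000111101
→ ^ → 011011000011101 = 13853

13853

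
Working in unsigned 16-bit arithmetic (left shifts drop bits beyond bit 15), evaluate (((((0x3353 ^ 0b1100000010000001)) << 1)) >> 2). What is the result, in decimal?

14825

0x3353 = 0011001101010011
0b1100000010000001 = 1100000010000001
→ ^ → 1111001111010010 = 62418
→ << 1 (mod 2^16) → 1110011110100100 = 59300
→ >> 2 → 0011100111101001 = 14825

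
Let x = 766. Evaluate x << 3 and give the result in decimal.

6128

766 = 0001011111110
shift left by 3 → 1011111110000 = 6128
(equivalently, 766 × 2^3 = 766 × 8)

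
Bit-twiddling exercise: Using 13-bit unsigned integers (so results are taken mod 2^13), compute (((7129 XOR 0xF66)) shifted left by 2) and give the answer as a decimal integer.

7129 = 1101111011001
0xF66 = 0111101100110
→ XOR → 1010010111111 = 5311
→ shifted left by 2 (mod 2^13) → 1001011111100 = 4860

4860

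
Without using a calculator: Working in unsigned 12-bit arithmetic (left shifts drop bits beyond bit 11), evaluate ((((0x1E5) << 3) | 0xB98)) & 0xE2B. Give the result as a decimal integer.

0x1E5 = 000111100101
→ << 3 (mod 2^12) → 111100101000 = 3880
0xB98 = 101110011000
→ | → 111110111000 = 4024
0xE2B = 111000101011
→ & → 111000101000 = 3624

3624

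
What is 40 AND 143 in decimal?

40 = 00101000
143 = 10001111
AND → 00001000 = 8

8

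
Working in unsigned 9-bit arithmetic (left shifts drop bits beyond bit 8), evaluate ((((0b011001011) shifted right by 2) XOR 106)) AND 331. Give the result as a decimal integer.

0b011001011 = 011001011
→ shifted right by 2 → 000110010 = 50
106 = 001101010
→ XOR → 001011000 = 88
331 = 101001011
→ AND → 001001000 = 72

72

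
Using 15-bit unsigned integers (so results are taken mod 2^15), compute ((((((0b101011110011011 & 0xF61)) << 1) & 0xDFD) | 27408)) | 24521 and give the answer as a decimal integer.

0b101011110011011 = 101011110011011
0xF61 = 000111101100001
→ & → 000011100000001 = 1793
→ << 1 (mod 2^15) → 000111000000010 = 3586
0xDFD = 000110111111101
→ & → 000110000000000 = 3072
27408 = 110101100010000
→ | → 110111100010000 = 28432
24521 = 101111111001001
→ | → 111111111011001 = 32729

32729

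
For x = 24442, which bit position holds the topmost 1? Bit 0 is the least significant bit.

24442 = 101111101111010
The topmost 1 is at position 14 (since 2^14 = 16384 ≤ 24442 < 32768).

14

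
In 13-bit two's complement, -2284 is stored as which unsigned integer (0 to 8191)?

5908

2284 in 13 bits: 0100011101100
Invert: 1011100010011
Add 1:  1011100010100 = 5908
(Check: 2^13 - 2284 = 8192 - 2284 = 5908.)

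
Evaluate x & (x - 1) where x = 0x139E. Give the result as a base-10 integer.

x = 1001110011110 = 5022
x - 1 = 1001110011101
AND   = 1001110011100 = 5020
(x & (x - 1) clears the lowest set bit of x.)

5020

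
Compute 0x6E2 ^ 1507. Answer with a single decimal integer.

769

0x6E2 = 11011100010
1507 = 10111100011
XOR → 01100000001 = 769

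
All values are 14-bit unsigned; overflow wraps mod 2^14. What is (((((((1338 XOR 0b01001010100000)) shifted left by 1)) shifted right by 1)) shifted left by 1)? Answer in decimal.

12084

1338 = 00010100111010
0b01001010100000 = 01001010100000
→ XOR → 01011110011010 = 6042
→ shifted left by 1 (mod 2^14) → 10111100110100 = 12084
→ shifted right by 1 → 01011110011010 = 6042
→ shifted left by 1 (mod 2^14) → 10111100110100 = 12084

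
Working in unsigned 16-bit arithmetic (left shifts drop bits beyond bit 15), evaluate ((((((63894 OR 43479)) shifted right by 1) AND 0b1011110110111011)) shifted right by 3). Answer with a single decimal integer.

63894 = 1111100110010110
43479 = 1010100111010111
→ OR → 1111100111010111 = 63959
→ shifted right by 1 → 0111110011101011 = 31979
0b1011110110111011 = 1011110110111011
→ AND → 0011110010101011 = 15531
→ shifted right by 3 → 0000011110010101 = 1941

1941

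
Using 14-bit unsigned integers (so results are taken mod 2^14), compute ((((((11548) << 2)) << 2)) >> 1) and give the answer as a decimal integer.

2272

11548 = 10110100011100
→ << 2 (mod 2^14) → 11010001110000 = 13424
→ << 2 (mod 2^14) → 01000111000000 = 4544
→ >> 1 → 00100011100000 = 2272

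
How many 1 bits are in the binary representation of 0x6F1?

0x6F1 = 11011110001
Count the 1s: 1 + 1 + 1 + 1 + 1 + 1 + 1 = 7

7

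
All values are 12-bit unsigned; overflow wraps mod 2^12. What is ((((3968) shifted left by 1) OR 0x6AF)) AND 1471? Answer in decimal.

1455

3968 = 111110000000
→ shifted left by 1 (mod 2^12) → 111100000000 = 3840
0x6AF = 011010101111
→ OR → 111110101111 = 4015
1471 = 010110111111
→ AND → 010110101111 = 1455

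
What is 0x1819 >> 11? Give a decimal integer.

0x1819 = 1100000011001
shift right by 11 → 0000000000011 = 3
(equivalently, floor(6169 / 2048))

3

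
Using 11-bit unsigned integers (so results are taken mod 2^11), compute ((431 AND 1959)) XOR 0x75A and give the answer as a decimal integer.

1789

431 = 00110101111
1959 = 11110100111
→ AND → 00110100111 = 423
0x75A = 11101011010
→ XOR → 11011111101 = 1789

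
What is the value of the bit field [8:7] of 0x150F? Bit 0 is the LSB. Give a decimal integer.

2

v = 1010100001111
Shift right by 7: 101010
Mask low 2 bits: 10 = 2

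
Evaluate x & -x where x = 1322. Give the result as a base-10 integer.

x = 10100101010 = 1322
-x (two's complement) = …01011010110
AND   = 00000000010 = 2
(x & -x isolates the lowest set bit of x.)

2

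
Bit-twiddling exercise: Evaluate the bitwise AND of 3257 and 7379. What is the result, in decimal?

3217

3257 = 0110010111001
7379 = 1110011010011
AND → 0110010010001 = 3217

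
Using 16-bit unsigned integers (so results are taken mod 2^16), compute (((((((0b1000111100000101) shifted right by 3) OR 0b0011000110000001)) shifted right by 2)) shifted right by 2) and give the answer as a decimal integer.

798

0b1000111100000101 = 1000111100000101
→ shifted right by 3 → 0001000111100000 = 4576
0b0011000110000001 = 0011000110000001
→ OR → 0011000111100001 = 12769
→ shifted right by 2 → 0000110001111000 = 3192
→ shifted right by 2 → 0000001100011110 = 798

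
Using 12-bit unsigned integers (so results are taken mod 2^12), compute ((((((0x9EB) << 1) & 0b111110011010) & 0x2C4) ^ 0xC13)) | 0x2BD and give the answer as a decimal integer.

0x9EB = 100111101011
→ << 1 (mod 2^12) → 001111010110 = 982
0b111110011010 = 111110011010
→ & → 001110010010 = 914
0x2C4 = 001011000100
→ & → 001010000000 = 640
0xC13 = 110000010011
→ ^ → 111010010011 = 3731
0x2BD = 001010111101
→ | → 111010111111 = 3775

3775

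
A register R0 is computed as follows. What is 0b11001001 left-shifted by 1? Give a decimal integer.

402

x = 011001001
shift left by 1 → 110010010 = 402
(equivalently, 201 × 2^1 = 201 × 2)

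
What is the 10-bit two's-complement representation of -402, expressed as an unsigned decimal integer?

402 in 10 bits: 0110010010
Invert: 1001101101
Add 1:  1001101110 = 622
(Check: 2^10 - 402 = 1024 - 402 = 622.)

622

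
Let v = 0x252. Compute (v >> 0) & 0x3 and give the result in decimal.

2

v = 1001010010
Shift right by 0: 1001010010
Mask low 2 bits: 10 = 2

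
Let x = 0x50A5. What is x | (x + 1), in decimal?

x = 101000010100101 = 20645
x + 1 = 101000010100110
OR    = 101000010100111 = 20647
(x | (x + 1) sets the lowest cleared bit.)

20647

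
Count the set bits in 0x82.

0x82 = 10000010
Count the 1s: 1 + 1 = 2

2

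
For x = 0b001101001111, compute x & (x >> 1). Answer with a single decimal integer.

x = 1101001111 = 847
x>>1 = 0110100111
AND  = 0100000111 = 263
(x & (x >> 1) has a 1 wherever x has two consecutive 1 bits.)

263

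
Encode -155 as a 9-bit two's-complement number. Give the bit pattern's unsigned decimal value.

357

155 in 9 bits: 010011011
Invert: 101100100
Add 1:  101100101 = 357
(Check: 2^9 - 155 = 512 - 155 = 357.)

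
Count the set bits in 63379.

11

63379 = 1111011110010011
Count the 1s: 1 + 1 + 1 + 1 + 1 + 1 + 1 + 1 + 1 + 1 + 1 = 11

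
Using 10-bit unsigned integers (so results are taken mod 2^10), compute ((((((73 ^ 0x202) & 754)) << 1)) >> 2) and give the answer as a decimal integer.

73 = 0001001001
0x202 = 1000000010
→ ^ → 1001001011 = 587
754 = 1011110010
→ & → 1001000010 = 578
→ << 1 (mod 2^10) → 0010000100 = 132
→ >> 2 → 0000100001 = 33

33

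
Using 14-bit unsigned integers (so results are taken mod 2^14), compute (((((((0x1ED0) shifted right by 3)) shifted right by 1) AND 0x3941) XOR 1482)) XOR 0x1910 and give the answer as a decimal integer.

0x1ED0 = 01111011010000
→ shifted right by 3 → 00001111011010 = 986
→ shifted right by 1 → 00000111101101 = 493
0x3941 = 11100101000001
→ AND → 00000101000001 = 321
1482 = 00010111001010
→ XOR → 00010010001011 = 1163
0x1910 = 01100100010000
→ XOR → 01110110011011 = 7579

7579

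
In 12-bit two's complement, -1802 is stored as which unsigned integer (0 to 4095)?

2294

1802 in 12 bits: 011100001010
Invert: 100011110101
Add 1:  100011110110 = 2294
(Check: 2^12 - 1802 = 4096 - 1802 = 2294.)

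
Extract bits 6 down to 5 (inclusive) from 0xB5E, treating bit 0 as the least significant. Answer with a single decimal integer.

v = 101101011110
Shift right by 5: 1011010
Mask low 2 bits: 10 = 2

2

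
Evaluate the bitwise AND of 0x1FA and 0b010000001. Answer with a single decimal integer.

0x1FA = 111111010
b = 010000001
AND → 010000000 = 128

128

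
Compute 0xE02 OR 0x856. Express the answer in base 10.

0xE02 = 111000000010
0x856 = 100001010110
 OR → 111001010110 = 3670

3670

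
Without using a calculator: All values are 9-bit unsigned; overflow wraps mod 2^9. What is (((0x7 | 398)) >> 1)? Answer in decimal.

199

0x7 = 000000111
398 = 110001110
→ | → 110001111 = 399
→ >> 1 → 011000111 = 199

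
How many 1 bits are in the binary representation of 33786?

33786 = 1000001111111010
Count the 1s: 1 + 1 + 1 + 1 + 1 + 1 + 1 + 1 + 1 = 9

9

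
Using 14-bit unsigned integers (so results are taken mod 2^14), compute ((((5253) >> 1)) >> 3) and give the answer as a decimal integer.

328

5253 = 01010010000101
→ >> 1 → 00101001000010 = 2626
→ >> 3 → 00000101001000 = 328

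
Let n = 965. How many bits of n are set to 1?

6

965 = 1111000101
Count the 1s: 1 + 1 + 1 + 1 + 1 + 1 = 6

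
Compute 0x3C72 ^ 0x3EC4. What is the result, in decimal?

694

0x3C72 = 11110001110010
0x3EC4 = 11111011000100
XOR → 00001010110110 = 694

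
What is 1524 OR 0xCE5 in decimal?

1524 = 010111110100
0xCE5 = 110011100101
 OR → 110111110101 = 3573

3573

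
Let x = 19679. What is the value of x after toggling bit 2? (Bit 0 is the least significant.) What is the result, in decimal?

19675

x = 0100110011011111
bit 2 is currently 1; toggle it via x ^ (1 << 2) = x ^ 4
→ 0100110011011011 = 19675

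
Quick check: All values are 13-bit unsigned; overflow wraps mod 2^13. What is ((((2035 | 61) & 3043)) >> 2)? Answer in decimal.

2035 = 0011111110011
61 = 0000000111101
→ | → 0011111111111 = 2047
3043 = 0101111100011
→ & → 0001111100011 = 995
→ >> 2 → 0000011111000 = 248

248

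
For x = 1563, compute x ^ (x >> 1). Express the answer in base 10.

1302

x = 11000011011 = 1563
x>>1 = 01100001101
XOR  = 10100010110 = 1302
(x ^ (x >> 1) gives the standard binary-reflected Gray code of x.)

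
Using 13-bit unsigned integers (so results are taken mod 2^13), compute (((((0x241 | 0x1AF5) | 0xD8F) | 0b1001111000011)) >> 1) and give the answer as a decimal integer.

0x241 = 0001001000001
0x1AF5 = 1101011110101
→ | → 1101011110101 = 6901
0xD8F = 0110110001111
→ | → 1111111111111 = 8191
0b1001111000011 = 1001111000011
→ | → 1111111111111 = 8191
→ >> 1 → 0111111111111 = 4095

4095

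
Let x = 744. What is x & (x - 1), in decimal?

x = 1011101000 = 744
x - 1 = 1011100111
AND   = 1011100000 = 736
(x & (x - 1) clears the lowest set bit of x.)

736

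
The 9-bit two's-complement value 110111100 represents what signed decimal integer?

pattern = 110111100 (MSB is 1 ⇒ negative)
Invert: 001000011, add 1 → 001000100 = 68, so the value is -68.
(Equivalently: 444 - 2^9 = 444 - 512 = -68.)

-68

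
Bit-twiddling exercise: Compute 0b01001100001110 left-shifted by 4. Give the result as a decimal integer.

x = 00001001100001110
shift left by 4 → 10011000011100000 = 78048
(equivalently, 4878 × 2^4 = 4878 × 16)

78048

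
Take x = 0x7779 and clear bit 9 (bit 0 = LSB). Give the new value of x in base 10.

30073

x = 0111011101111001
bit 9 is currently 1; clear it via x & ~(1 << 9) = x & ~512
→ 0111010101111001 = 30073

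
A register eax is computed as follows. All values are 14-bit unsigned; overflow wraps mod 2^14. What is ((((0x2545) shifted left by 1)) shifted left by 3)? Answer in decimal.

5200

0x2545 = 10010101000101
→ shifted left by 1 (mod 2^14) → 00101010001010 = 2698
→ shifted left by 3 (mod 2^14) → 01010001010000 = 5200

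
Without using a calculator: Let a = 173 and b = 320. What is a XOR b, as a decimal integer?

173 = 010101101
320 = 101000000
XOR → 111101101 = 493

493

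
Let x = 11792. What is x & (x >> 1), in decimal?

x = 10111000010000 = 11792
x>>1 = 01011100001000
AND  = 00011000000000 = 1536
(x & (x >> 1) has a 1 wherever x has two consecutive 1 bits.)

1536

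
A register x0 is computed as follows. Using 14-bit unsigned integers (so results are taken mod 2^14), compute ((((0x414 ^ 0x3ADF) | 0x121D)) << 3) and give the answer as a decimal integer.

0x414 = 00010000010100
0x3ADF = 11101011011111
→ ^ → 11111011001011 = 16075
0x121D = 01001000011101
→ | → 11111011011111 = 16095
→ << 3 (mod 2^14) → 11011011111000 = 14072

14072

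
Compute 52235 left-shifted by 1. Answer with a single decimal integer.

104470

52235 = 01100110000001011
shift left by 1 → 11001100000010110 = 104470
(equivalently, 52235 × 2^1 = 52235 × 2)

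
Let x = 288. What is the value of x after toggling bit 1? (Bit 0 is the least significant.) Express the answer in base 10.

290

x = 00100100000
bit 1 is currently 0; toggle it via x ^ (1 << 1) = x ^ 2
→ 00100100010 = 290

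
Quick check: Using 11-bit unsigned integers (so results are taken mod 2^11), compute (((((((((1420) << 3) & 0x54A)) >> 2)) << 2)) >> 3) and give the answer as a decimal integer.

136

1420 = 10110001100
→ << 3 (mod 2^11) → 10001100000 = 1120
0x54A = 10101001010
→ & → 10001000000 = 1088
→ >> 2 → 00100010000 = 272
→ << 2 (mod 2^11) → 10001000000 = 1088
→ >> 3 → 00010001000 = 136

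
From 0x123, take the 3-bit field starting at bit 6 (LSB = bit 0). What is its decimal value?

v = 00100100011
Shift right by 6: 00100
Mask low 3 bits: 100 = 4

4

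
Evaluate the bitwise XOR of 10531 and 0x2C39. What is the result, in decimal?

10531 = 10100100100011
0x2C39 = 10110000111001
XOR → 00010100011010 = 1306

1306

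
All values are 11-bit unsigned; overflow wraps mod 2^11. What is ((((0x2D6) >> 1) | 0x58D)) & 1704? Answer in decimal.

1192

0x2D6 = 01011010110
→ >> 1 → 00101101011 = 363
0x58D = 10110001101
→ | → 10111101111 = 1519
1704 = 11010101000
→ & → 10010101000 = 1192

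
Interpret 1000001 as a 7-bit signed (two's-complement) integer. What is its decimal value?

pattern = 1000001 (MSB is 1 ⇒ negative)
Invert: 0111110, add 1 → 0111111 = 63, so the value is -63.
(Equivalently: 65 - 2^7 = 65 - 128 = -63.)

-63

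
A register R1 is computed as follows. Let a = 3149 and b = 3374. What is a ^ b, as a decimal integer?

3149 = 110001001101
3374 = 110100101110
XOR → 000101100011 = 355

355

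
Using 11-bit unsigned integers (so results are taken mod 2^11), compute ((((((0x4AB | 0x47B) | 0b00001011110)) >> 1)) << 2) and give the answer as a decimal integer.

508

0x4AB = 10010101011
0x47B = 10001111011
→ | → 10011111011 = 1275
0b00001011110 = 00001011110
→ | → 10011111111 = 1279
→ >> 1 → 01001111111 = 639
→ << 2 (mod 2^11) → 00111111100 = 508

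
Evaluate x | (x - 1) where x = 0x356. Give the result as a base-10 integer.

x = 1101010110 = 854
x - 1 = 1101010101
OR    = 1101010111 = 855
(x | (x - 1) sets all bits below the lowest set bit.)

855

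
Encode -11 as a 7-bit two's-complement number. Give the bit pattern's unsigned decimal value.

117

11 in 7 bits: 0001011
Invert: 1110100
Add 1:  1110101 = 117
(Check: 2^7 - 11 = 128 - 11 = 117.)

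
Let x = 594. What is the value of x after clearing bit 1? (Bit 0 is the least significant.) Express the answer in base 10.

x = 001001010010
bit 1 is currently 1; clear it via x & ~(1 << 1) = x & ~2
→ 001001010000 = 592

592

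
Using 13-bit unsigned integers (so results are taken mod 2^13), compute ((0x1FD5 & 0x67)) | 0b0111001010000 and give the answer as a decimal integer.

0x1FD5 = 1111111010101
0x67 = 0000001100111
→ & → 0000001000101 = 69
0b0111001010000 = 0111001010000
→ | → 0111001010101 = 3669

3669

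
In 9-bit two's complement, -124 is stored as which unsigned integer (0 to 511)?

388

124 in 9 bits: 001111100
Invert: 110000011
Add 1:  110000100 = 388
(Check: 2^9 - 124 = 512 - 124 = 388.)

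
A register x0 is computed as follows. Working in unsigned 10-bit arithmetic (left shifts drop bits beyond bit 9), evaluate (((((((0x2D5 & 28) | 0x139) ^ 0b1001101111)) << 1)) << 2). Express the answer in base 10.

0x2D5 = 1011010101
28 = 0000011100
→ & → 0000010100 = 20
0x139 = 0100111001
→ | → 0100111101 = 317
0b1001101111 = 1001101111
→ ^ → 1101010010 = 850
→ << 1 (mod 2^10) → 1010100100 = 676
→ << 2 (mod 2^10) → 1010010000 = 656

656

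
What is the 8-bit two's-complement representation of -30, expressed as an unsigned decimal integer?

30 in 8 bits: 00011110
Invert: 11100001
Add 1:  11100010 = 226
(Check: 2^8 - 30 = 256 - 30 = 226.)

226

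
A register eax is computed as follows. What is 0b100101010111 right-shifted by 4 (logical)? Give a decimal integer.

x = 100101010111
shift right by 4 → 000010010101 = 149
(equivalently, floor(2391 / 16))

149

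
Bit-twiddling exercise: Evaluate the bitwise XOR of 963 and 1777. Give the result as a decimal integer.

963 = 01111000011
1777 = 11011110001
XOR → 10100110010 = 1330

1330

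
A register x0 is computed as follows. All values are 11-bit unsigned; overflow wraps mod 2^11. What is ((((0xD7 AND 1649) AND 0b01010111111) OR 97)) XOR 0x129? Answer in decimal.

0xD7 = 00011010111
1649 = 11001110001
→ AND → 00001010001 = 81
0b01010111111 = 01010111111
→ AND → 00000010001 = 17
97 = 00001100001
→ OR → 00001110001 = 113
0x129 = 00100101001
→ XOR → 00101011000 = 344

344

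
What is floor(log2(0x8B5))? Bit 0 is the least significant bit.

11

0x8B5 = 100010110101
The topmost 1 is at position 11 (since 2^11 = 2048 ≤ 2229 < 4096).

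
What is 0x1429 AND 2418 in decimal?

0x1429 = 1010000101001
2418 = 0100101110010
AND → 0000000100000 = 32

32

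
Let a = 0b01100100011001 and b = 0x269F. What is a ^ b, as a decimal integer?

a = 01100100011001
0x269F = 10011010011111
XOR → 11111110000110 = 16262

16262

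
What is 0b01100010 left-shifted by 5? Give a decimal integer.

x = 000001100010
shift left by 5 → 110001000000 = 3136
(equivalently, 98 × 2^5 = 98 × 32)

3136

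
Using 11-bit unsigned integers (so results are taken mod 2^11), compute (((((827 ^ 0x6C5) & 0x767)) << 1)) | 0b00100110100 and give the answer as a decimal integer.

1020

827 = 01100111011
0x6C5 = 11011000101
→ ^ → 10111111110 = 1534
0x767 = 11101100111
→ & → 10101100110 = 1382
→ << 1 (mod 2^11) → 01011001100 = 716
0b00100110100 = 00100110100
→ | → 01111111100 = 1020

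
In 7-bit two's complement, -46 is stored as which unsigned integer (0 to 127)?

82

46 in 7 bits: 0101110
Invert: 1010001
Add 1:  1010010 = 82
(Check: 2^7 - 46 = 128 - 46 = 82.)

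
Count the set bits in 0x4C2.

0x4C2 = 10011000010
Count the 1s: 1 + 1 + 1 + 1 = 4

4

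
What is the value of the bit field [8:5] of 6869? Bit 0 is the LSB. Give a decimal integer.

v = 001101011010101
Shift right by 5: 0011010110
Mask low 4 bits: 0110 = 6

6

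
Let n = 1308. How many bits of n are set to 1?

1308 = 10100011100
Count the 1s: 1 + 1 + 1 + 1 + 1 = 5

5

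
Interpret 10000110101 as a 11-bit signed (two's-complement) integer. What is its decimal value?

pattern = 10000110101 (MSB is 1 ⇒ negative)
Invert: 01111001010, add 1 → 01111001011 = 971, so the value is -971.
(Equivalently: 1077 - 2^11 = 1077 - 2048 = -971.)

-971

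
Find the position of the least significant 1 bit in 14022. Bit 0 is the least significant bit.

1

14022 = 11011011000110
Trailing zeros: 1, so the lowest set bit is bit 1 (value 2).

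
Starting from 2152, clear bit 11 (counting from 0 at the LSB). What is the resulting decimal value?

104

x = 100001101000
bit 11 is currently 1; clear it via x & ~(1 << 11) = x & ~2048
→ 000001101000 = 104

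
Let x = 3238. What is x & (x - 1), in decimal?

x = 110010100110 = 3238
x - 1 = 110010100101
AND   = 110010100100 = 3236
(x & (x - 1) clears the lowest set bit of x.)

3236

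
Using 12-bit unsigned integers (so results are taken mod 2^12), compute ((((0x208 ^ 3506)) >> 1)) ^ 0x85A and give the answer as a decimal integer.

3975

0x208 = 001000001000
3506 = 110110110010
→ ^ → 111110111010 = 4026
→ >> 1 → 011111011101 = 2013
0x85A = 100001011010
→ ^ → 111110000111 = 3975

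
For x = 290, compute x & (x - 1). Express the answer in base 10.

288

x = 100100010 = 290
x - 1 = 100100001
AND   = 100100000 = 288
(x & (x - 1) clears the lowest set bit of x.)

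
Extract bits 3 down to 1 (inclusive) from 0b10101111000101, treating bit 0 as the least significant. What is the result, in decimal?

v = 10101111000101
Shift right by 1: 1010111100010
Mask low 3 bits: 010 = 2

2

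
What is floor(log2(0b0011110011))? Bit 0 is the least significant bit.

7

0b0011110011 = 11110011
The topmost 1 is at position 7 (since 2^7 = 128 ≤ 243 < 256).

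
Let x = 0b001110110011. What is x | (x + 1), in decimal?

x = 1110110011 = 947
x + 1 = 1110110100
OR    = 1110110111 = 951
(x | (x + 1) sets the lowest cleared bit.)

951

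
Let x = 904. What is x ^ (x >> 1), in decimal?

588

x = 1110001000 = 904
x>>1 = 0111000100
XOR  = 1001001100 = 588
(x ^ (x >> 1) gives the standard binary-reflected Gray code of x.)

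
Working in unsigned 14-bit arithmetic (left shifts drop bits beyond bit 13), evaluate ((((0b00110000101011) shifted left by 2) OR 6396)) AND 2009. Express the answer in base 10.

216

0b00110000101011 = 00110000101011
→ shifted left by 2 (mod 2^14) → 11000010101100 = 12460
6396 = 01100011111100
→ OR → 11100011111100 = 14588
2009 = 00011111011001
→ AND → 00000011011000 = 216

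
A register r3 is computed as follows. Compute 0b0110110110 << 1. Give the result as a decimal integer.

x = 0110110110
shift left by 1 → 1101101100 = 876
(equivalently, 438 × 2^1 = 438 × 2)

876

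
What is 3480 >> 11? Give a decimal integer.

3480 = 110110011000
shift right by 11 → 000000000001 = 1
(equivalently, floor(3480 / 2048))

1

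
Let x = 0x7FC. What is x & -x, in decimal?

4

x = 11111111100 = 2044
-x (two's complement) = …00000000100
AND   = 00000000100 = 4
(x & -x isolates the lowest set bit of x.)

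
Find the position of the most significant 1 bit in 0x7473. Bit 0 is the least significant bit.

0x7473 = 111010001110011
The topmost 1 is at position 14 (since 2^14 = 16384 ≤ 29811 < 32768).

14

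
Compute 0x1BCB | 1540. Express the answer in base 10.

0x1BCB = 1101111001011
1540 = 0011000000100
 OR → 1111111001111 = 8143

8143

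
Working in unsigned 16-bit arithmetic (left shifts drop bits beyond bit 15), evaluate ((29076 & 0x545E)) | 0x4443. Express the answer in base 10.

29076 = 0111000110010100
0x545E = 0101010001011110
→ & → 0101000000010100 = 20500
0x4443 = 0100010001000011
→ | → 0101010001010111 = 21591

21591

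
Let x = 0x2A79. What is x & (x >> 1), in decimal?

x = 10101001111001 = 10873
x>>1 = 01010100111100
AND  = 00000000111000 = 56
(x & (x >> 1) has a 1 wherever x has two consecutive 1 bits.)

56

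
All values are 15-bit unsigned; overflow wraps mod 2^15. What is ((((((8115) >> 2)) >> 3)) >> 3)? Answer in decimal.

31

8115 = 001111110110011
→ >> 2 → 000011111101100 = 2028
→ >> 3 → 000000011111101 = 253
→ >> 3 → 000000000011111 = 31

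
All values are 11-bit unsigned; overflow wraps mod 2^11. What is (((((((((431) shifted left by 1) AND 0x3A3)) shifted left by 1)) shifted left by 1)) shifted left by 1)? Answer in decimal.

431 = 00110101111
→ shifted left by 1 (mod 2^11) → 01101011110 = 862
0x3A3 = 01110100011
→ AND → 01100000010 = 770
→ shifted left by 1 (mod 2^11) → 11000000100 = 1540
→ shifted left by 1 (mod 2^11) → 10000001000 = 1032
→ shifted left by 1 (mod 2^11) → 00000010000 = 16

16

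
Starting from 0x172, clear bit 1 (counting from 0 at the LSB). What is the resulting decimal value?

368

x = 0101110010
bit 1 is currently 1; clear it via x & ~(1 << 1) = x & ~2
→ 0101110000 = 368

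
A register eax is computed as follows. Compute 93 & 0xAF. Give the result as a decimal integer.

13

93 = 01011101
0xAF = 10101111
AND → 00001101 = 13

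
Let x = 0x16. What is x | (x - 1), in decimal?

x = 10110 = 22
x - 1 = 10101
OR    = 10111 = 23
(x | (x - 1) sets all bits below the lowest set bit.)

23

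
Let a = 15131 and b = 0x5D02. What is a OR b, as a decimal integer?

32539

15131 = 011101100011011
0x5D02 = 101110100000010
 OR → 111111100011011 = 32539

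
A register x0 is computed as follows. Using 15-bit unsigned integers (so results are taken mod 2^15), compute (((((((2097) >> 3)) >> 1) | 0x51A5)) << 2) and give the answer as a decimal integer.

18076

2097 = 000100000110001
→ >> 3 → 000000100000110 = 262
→ >> 1 → 000000010000011 = 131
0x51A5 = 101000110100101
→ | → 101000110100111 = 20903
→ << 2 (mod 2^15) → 100011010011100 = 18076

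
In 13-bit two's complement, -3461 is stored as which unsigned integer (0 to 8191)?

4731

3461 in 13 bits: 0110110000101
Invert: 1001001111010
Add 1:  1001001111011 = 4731
(Check: 2^13 - 3461 = 8192 - 3461 = 4731.)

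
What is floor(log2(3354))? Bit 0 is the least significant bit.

3354 = 110100011010
The topmost 1 is at position 11 (since 2^11 = 2048 ≤ 3354 < 4096).

11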